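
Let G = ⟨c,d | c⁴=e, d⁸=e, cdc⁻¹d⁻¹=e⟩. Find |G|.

Enumerate words in the generators, reducing via the relations: the distinct elements are
  {c, d, e, cd, c², c³, d², d³, d⁴, d⁵, d⁶, d⁷, cd², cd³, cd⁴, cd⁵, cd⁶, cd⁷, c²d, c³d, c²d², c²d³, c²d⁴, c²d⁵, c²d⁶, c²d⁷, c³d², c³d³, c³d⁴, c³d⁵, c³d⁶, c³d⁷}.
No further products give new elements, so |G| = 32.

Answer: 32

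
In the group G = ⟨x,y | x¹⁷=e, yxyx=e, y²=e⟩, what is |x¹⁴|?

Compute successive powers until reaching e:
  (x¹⁴)¹ = x¹⁴, (x¹⁴)² = x¹¹, (x¹⁴)³ = x⁸, (x¹⁴)⁴ = x⁵, (x¹⁴)⁵ = x², (x¹⁴)⁶ = x¹⁶, (x¹⁴)⁷ = x¹³, (x¹⁴)⁸ = x¹⁰, (x¹⁴)⁹ = x⁷, (x¹⁴)¹⁰ = x⁴, (x¹⁴)¹¹ = x, (x¹⁴)¹² = x¹⁵, (x¹⁴)¹³ = x¹², (x¹⁴)¹⁴ = x⁹, (x¹⁴)¹⁵ = x⁶, (x¹⁴)¹⁶ = x³, (x¹⁴)¹⁷ = e.
The smallest positive k with (x¹⁴)ᵏ = e is 17.

Answer: 17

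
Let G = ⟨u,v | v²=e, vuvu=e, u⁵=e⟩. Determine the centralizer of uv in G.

⟨uv⟩ ⊆ C_G(uv) since powers of uv commute with uv; so |C_G(uv)| ≥ |⟨uv⟩| = 2.
By orbit–stabilizer, |C_G(uv)| = |G| / |conj. class of uv| = 10 / 5 = 2.
The 2 elements commuting with uv are {e, uv}.

Answer: {e, uv}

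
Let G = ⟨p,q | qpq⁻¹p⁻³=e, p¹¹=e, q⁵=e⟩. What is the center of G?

An element z ∈ Z(G) iff z commutes with every generator.
For example e is central: e·p = p = p·e; e·q = q = q·e.
Whereas p ∉ Z(G) since p·q = pq ≠ p³q = q·p.
Checking each of the 55 elements this way gives Z(G) = {e}, of order 1.

Answer: {e}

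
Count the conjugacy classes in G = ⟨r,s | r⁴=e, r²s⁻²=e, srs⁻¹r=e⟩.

The conjugacy classes (representative and size) are:
  [e] (size 1), [r³] (size 2), [r²] (size 1), [s⁻¹] (size 2), [rs] (size 2).
Class equation: 1 + 2 + 1 + 2 + 2 = 8 = |G|. So G has 5 conjugacy classes.

Answer: 5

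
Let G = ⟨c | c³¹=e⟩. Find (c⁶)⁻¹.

The order of (c⁶) is 31 (smallest k with (c⁶)ᵏ = e), so (c⁶)⁻¹ = (c⁶)³⁰ = c²⁵.
Check: (c⁶) · (c²⁵) → (c⁶) · c²⁵ = e, giving e as required.

Answer: c²⁵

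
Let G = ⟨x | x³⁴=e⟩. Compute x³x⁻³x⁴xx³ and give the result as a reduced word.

Multiply left to right, reducing at each step:
  (x³) · x⁻³ = e
  e · x⁴ = x⁴
  (x⁴) · x = x⁵
  (x⁵) · x³ = x⁸

Answer: x⁸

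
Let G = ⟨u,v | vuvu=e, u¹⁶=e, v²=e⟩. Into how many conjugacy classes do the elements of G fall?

The conjugacy classes (representative and size) are:
  [e] (size 1), [u¹⁵] (size 2), [u²] (size 2), [u³] (size 2), [u¹²] (size 2), [u⁵] (size 2), [u⁶] (size 2), [u⁷] (size 2), [u⁸] (size 1), [u²v] (size 8), [u¹⁵v] (size 8).
Class equation: 1 + 2 + 2 + 2 + 2 + 2 + 2 + 2 + 1 + 8 + 8 = 32 = |G|. So G has 11 conjugacy classes.

Answer: 11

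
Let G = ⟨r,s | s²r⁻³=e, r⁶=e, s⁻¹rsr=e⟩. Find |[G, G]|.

G' = [G, G] is generated by all commutators. The generator-pair commutators are: [r, s] = r².
The subgroup they normally generate is {e, r², r⁴}, of order 3.
Check: |G/G'| = 12/3 = 4 is the order of the abelianisation.

Answer: 3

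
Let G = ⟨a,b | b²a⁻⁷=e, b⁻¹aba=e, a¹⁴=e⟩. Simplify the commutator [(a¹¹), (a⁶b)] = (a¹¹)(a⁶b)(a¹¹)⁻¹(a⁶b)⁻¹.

[(a¹¹), (a⁶b)] = (a¹¹)·(a⁶b)·(a¹¹)⁻¹·(a⁶b)⁻¹.
  (a¹¹) · (a⁶b) = a³b
  (a³b) · (a³) = b
  b · (a⁶b⁻¹) = a⁸

Answer: a⁸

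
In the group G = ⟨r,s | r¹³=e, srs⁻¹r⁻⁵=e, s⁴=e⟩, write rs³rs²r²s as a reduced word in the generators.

Multiply left to right, reducing at each step:
  r · s³ = rs³
  (rs³) · r = r⁹s³
  (r⁹s³) · s² = r⁹s
  (r⁹s) · r² = r⁶s
  (r⁶s) · s = r⁶s²

Answer: r⁶s²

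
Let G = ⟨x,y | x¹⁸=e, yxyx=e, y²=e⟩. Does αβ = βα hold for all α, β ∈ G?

x·y = xy but y·x = x¹⁷y, so x·y ≠ y·x and G is not abelian.

Answer: No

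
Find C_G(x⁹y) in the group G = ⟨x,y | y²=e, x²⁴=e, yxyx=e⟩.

⟨x⁹y⟩ ⊆ C_G(x⁹y) since powers of x⁹y commute with x⁹y; so |C_G(x⁹y)| ≥ |⟨x⁹y⟩| = 2.
By orbit–stabilizer, |C_G(x⁹y)| = |G| / |conj. class of x⁹y| = 48 / 12 = 4.
The 4 elements commuting with x⁹y are {e, x¹², x⁹y, x²¹y}.

Answer: {e, x¹², x⁹y, x²¹y}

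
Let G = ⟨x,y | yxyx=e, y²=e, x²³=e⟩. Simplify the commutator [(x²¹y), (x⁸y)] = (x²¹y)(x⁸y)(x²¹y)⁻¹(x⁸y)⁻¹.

[(x²¹y), (x⁸y)] = (x²¹y)·(x⁸y)·(x²¹y)⁻¹·(x⁸y)⁻¹.
  (x²¹y) · (x⁸y) = x¹³
  (x¹³) · (x²¹y) = x¹¹y
  (x¹¹y) · (x⁸y) = x³

Answer: x³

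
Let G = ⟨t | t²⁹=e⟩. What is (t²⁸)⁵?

Compute successive powers of (t²⁸), reducing at each step:
  (t²⁸)²: (t²⁸) · t²⁸ = t²⁷
  (t²⁸)³: (t²⁷) · t²⁸ = t²⁶
  (t²⁸)⁴: (t²⁶) · t²⁸ = t²⁵
  (t²⁸)⁵: (t²⁵) · t²⁸ = t²⁴

Answer: t²⁴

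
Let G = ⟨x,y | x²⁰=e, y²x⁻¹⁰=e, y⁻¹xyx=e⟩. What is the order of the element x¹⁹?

Compute successive powers until reaching e:
  (x¹⁹)¹ = x¹⁹, (x¹⁹)² = x¹⁸, (x¹⁹)³ = x¹⁷, (x¹⁹)⁴ = x¹⁶, (x¹⁹)⁵ = x¹⁵, (x¹⁹)⁶ = x¹⁴, (x¹⁹)⁷ = x¹³, (x¹⁹)⁸ = x¹², (x¹⁹)⁹ = x¹¹, (x¹⁹)¹⁰ = x¹⁰, (x¹⁹)¹¹ = x⁹, (x¹⁹)¹² = x⁸, (x¹⁹)¹³ = x⁷, (x¹⁹)¹⁴ = x⁶, (x¹⁹)¹⁵ = x⁵, (x¹⁹)¹⁶ = x⁴, (x¹⁹)¹⁷ = x³, (x¹⁹)¹⁸ = x², (x¹⁹)¹⁹ = x, (x¹⁹)²⁰ = e.
The smallest positive k with (x¹⁹)ᵏ = e is 20.

Answer: 20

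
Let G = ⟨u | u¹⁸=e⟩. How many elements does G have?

G is generated by a single element, so G is cyclic. The relator gives u¹⁸ = e and no smaller power is forced to be e, so the 18 powers {e, u, u², u³, u⁴, u⁵, u⁶, u⁷, u⁸, u⁹, u¹², u¹³, u¹¹, u¹⁰, u¹⁴, u¹⁵, u¹⁶, u¹⁷} are distinct. Hence |G| = 18.

Answer: 18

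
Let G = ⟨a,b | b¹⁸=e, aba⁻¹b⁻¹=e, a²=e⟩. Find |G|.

Enumerate words in the generators, reducing via the relations: the distinct elements are
  {a, b, e, ab, b², b³, b⁴, b⁵, b⁶, b⁷, b⁸, b⁹, ab², ab³, ab⁴, ab⁵, ab⁶, ab⁷, ab⁸, ab⁹, b¹², b¹³, b¹¹, b¹⁰, b¹⁴, b¹⁵, b¹⁶, b¹⁷, ab¹², ab¹³, ab¹¹, ab¹⁰, ab¹⁴, ab¹⁵, ab¹⁶, ab¹⁷}.
No further products give new elements, so |G| = 36.

Answer: 36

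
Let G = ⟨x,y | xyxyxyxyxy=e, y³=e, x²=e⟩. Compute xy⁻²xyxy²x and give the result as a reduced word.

Multiply left to right, reducing at each step:
  x · y⁻² = xy
  (xy) · x = xyx
  (xyx) · y = xyxy
  (xyxy) · x = xyxyx
  (xyxyx) · y² = y²xy²xy
  (y²xy²xy) · x = y²xy²xyx

Answer: y²xy²xyx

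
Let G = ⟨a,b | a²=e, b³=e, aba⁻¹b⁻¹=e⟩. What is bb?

Compute b · b by multiplying left to right and reducing via the relations at each step:
  b · b = b²

Answer: b²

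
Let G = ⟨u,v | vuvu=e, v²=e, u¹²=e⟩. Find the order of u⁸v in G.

Compute successive powers until reaching e:
  (u⁸v)¹ = u⁸v, (u⁸v)² = e.
The smallest positive k with (u⁸v)ᵏ = e is 2.

Answer: 2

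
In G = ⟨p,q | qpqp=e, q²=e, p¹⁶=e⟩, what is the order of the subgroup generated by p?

|⟨p⟩| equals the order of p. Compute successive powers until reaching e:
  p¹ = p, p² = p², p³ = p³, p⁴ = p⁴, p⁵ = p⁵, p⁶ = p⁶, p⁷ = p⁷, p⁸ = p⁸, p⁹ = p⁹, p¹⁰ = p¹⁰, p¹¹ = p¹¹, p¹² = p¹², p¹³ = p¹³, p¹⁴ = p¹⁴, p¹⁵ = p¹⁵, p¹⁶ = e.
The smallest positive k with pᵏ = e is 16, so |⟨p⟩| = 16.

Answer: 16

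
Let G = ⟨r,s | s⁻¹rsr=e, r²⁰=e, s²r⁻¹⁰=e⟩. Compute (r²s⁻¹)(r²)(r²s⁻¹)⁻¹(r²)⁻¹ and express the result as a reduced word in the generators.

[(r²s⁻¹), (r²)] = (r²s⁻¹)·(r²)·(r²s⁻¹)⁻¹·(r²)⁻¹.
  (r²s⁻¹) · (r²) = s⁻¹
  (s⁻¹) · (r²s) = r¹⁸
  (r¹⁸) · (r¹⁸) = r¹⁶

Answer: r¹⁶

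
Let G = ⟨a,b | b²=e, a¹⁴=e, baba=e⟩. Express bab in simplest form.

Multiply left to right, reducing at each step:
  b · a = a¹³b
  (a¹³b) · b = a¹³

Answer: a¹³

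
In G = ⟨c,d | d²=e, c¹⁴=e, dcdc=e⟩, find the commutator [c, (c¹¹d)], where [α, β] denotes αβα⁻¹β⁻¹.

[c, (c¹¹d)] = c·(c¹¹d)·c⁻¹·(c¹¹d)⁻¹.
  c · (c¹¹d) = c¹²d
  (c¹²d) · (c¹³) = c¹³d
  (c¹³d) · (c¹¹d) = c²

Answer: c²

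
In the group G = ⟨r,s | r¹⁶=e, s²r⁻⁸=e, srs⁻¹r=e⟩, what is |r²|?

Compute successive powers until reaching e:
  (r²)¹ = r², (r²)² = r⁴, (r²)³ = r⁶, (r²)⁴ = r⁸, (r²)⁵ = r¹⁰, (r²)⁶ = r¹², (r²)⁷ = r¹⁴, (r²)⁸ = e.
The smallest positive k with (r²)ᵏ = e is 8.

Answer: 8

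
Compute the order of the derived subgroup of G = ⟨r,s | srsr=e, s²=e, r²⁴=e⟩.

G' = [G, G] is generated by all commutators. The generator-pair commutators are: [r, s] = r².
The subgroup they normally generate is {e, r², r⁴, r⁶, r⁸, r¹⁰, r¹², r¹⁴, r¹⁶, r¹⁸, r²⁰, r²²}, of order 12.
Check: |G/G'| = 48/12 = 4 is the order of the abelianisation.

Answer: 12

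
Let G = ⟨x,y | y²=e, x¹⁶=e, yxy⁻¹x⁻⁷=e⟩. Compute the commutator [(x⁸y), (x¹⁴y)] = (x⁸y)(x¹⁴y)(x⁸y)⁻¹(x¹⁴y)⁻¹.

[(x⁸y), (x¹⁴y)] = (x⁸y)·(x¹⁴y)·(x⁸y)⁻¹·(x¹⁴y)⁻¹.
  (x⁸y) · (x¹⁴y) = x¹⁰
  (x¹⁰) · (x⁸y) = x²y
  (x²y) · (x¹⁴y) = x⁴

Answer: x⁴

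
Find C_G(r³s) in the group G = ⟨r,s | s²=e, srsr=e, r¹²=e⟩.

⟨r³s⟩ ⊆ C_G(r³s) since powers of r³s commute with r³s; so |C_G(r³s)| ≥ |⟨r³s⟩| = 2.
By orbit–stabilizer, |C_G(r³s)| = |G| / |conj. class of r³s| = 24 / 6 = 4.
The 4 elements commuting with r³s are {e, r⁶, r³s, r⁹s}.

Answer: {e, r⁶, r³s, r⁹s}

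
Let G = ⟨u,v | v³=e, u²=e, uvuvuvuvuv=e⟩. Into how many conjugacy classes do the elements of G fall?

The conjugacy classes (representative and size) are:
  [e] (size 1), [uvuv²uvuv²u] (size 15), [vuvuv²u] (size 20), [uv²uv²u] (size 12), [v²uvuv²] (size 12).
Class equation: 1 + 15 + 20 + 12 + 12 = 60 = |G|. So G has 5 conjugacy classes.

Answer: 5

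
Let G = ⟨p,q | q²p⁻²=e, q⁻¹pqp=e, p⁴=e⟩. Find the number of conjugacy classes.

The conjugacy classes (representative and size) are:
  [e] (size 1), [p³] (size 2), [p²] (size 1), [q⁻¹] (size 2), [pq⁻¹] (size 2).
Class equation: 1 + 2 + 1 + 2 + 2 = 8 = |G|. So G has 5 conjugacy classes.

Answer: 5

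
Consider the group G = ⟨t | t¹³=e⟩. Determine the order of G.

G is generated by a single element, so G is cyclic. The relator gives t¹³ = e and no smaller power is forced to be e, so the 13 powers {e, t, t², t³, t⁴, t⁵, t⁶, t⁷, t⁸, t⁹, t¹², t¹¹, t¹⁰} are distinct. Hence |G| = 13.

Answer: 13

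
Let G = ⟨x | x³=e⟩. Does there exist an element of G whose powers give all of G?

|G| = 3. The element x has order 3 (its powers give 3 distinct elements), so ⟨x⟩ = G and G is cyclic.

Answer: Yes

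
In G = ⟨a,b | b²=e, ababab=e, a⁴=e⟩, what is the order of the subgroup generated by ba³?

|⟨ba³⟩| equals the order of ba³. Compute successive powers until reaching e:
  (ba³)¹ = ba³, (ba³)² = ab, (ba³)³ = e.
The smallest positive k with (ba³)ᵏ = e is 3, so |⟨ba³⟩| = 3.

Answer: 3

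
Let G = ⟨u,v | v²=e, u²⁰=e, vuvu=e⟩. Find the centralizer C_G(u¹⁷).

⟨u¹⁷⟩ ⊆ C_G(u¹⁷) since powers of u¹⁷ commute with u¹⁷; so |C_G(u¹⁷)| ≥ |⟨u¹⁷⟩| = 20.
By orbit–stabilizer, |C_G(u¹⁷)| = |G| / |conj. class of u¹⁷| = 40 / 2 = 20.
The 20 elements commuting with u¹⁷ are {e, u, u², u³, u⁴, u⁵, u⁶, u⁷, u⁸, u⁹, u¹⁰, u¹¹, u¹², u¹³, u¹⁴, u¹⁵, u¹⁶, u¹⁷, u¹⁸, u¹⁹}.

Answer: {e, u, u², u³, u⁴, u⁵, u⁶, u⁷, u⁸, u⁹, u¹⁰, u¹¹, u¹², u¹³, u¹⁴, u¹⁵, u¹⁶, u¹⁷, u¹⁸, u¹⁹}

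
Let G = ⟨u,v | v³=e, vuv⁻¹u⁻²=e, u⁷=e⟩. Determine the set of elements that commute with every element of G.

An element z ∈ Z(G) iff z commutes with every generator.
For example e is central: e·u = u = u·e; e·v = v = v·e.
Whereas u ∉ Z(G) since u·v = uv ≠ u²v = v·u.
Checking each of the 21 elements this way gives Z(G) = {e}, of order 1.

Answer: {e}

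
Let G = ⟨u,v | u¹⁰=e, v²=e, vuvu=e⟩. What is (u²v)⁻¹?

The order of (u²v) is 2 (smallest k with (u²v)ᵏ = e), so (u²v)⁻¹ = (u²v)¹ = u²v.
Check: (u²v) · (u²v) → (u²v) · u² = v;   v · v = e, giving e as required.

Answer: u²v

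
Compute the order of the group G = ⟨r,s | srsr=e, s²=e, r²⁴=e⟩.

Enumerate words in the generators, reducing via the relations: the distinct elements are
  {e, r, s, rs, r², r³, r⁴, r⁵, r⁶, r⁷, r⁸, r⁹, r²s, r²², r²³, r²¹, r²⁰, r³s, r¹², r¹³, r¹¹, r¹⁰, r¹⁴, r¹⁵, r¹⁶, r¹⁷, r¹⁸, r¹⁹, r⁴s, r⁵s, r⁶s, r⁷s, r⁸s, r⁹s, r²²s, r²³s, r²¹s, r²⁰s, r¹²s, r¹³s, r¹¹s, r¹⁰s, r¹⁴s, r¹⁵s, r¹⁶s, r¹⁷s, r¹⁸s, r¹⁹s}.
No further products give new elements, so |G| = 48.

Answer: 48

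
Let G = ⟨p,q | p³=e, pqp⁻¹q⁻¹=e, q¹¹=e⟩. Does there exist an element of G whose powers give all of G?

|G| = 33. The element pq has order 33 (its powers give 33 distinct elements), so ⟨pq⟩ = G and G is cyclic.

Answer: Yes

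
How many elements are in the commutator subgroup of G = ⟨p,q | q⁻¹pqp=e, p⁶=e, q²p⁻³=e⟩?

G' = [G, G] is generated by all commutators. The generator-pair commutators are: [p, q] = p².
The subgroup they normally generate is {e, p², p⁴}, of order 3.
Check: |G/G'| = 12/3 = 4 is the order of the abelianisation.

Answer: 3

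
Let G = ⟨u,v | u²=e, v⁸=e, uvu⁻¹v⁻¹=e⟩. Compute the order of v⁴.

Compute successive powers until reaching e:
  (v⁴)¹ = v⁴, (v⁴)² = e.
The smallest positive k with (v⁴)ᵏ = e is 2.

Answer: 2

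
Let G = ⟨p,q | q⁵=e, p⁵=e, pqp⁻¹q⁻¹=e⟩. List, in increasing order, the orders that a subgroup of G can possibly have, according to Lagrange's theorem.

|G| = 25 = 5². By Lagrange's theorem the order of any subgroup divides 25; the divisors of 25 are 1, 5, 25.

Answer: 1, 5, 25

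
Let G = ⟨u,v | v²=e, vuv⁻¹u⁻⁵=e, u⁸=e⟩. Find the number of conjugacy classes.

The conjugacy classes (representative and size) are:
  [e] (size 1), [u⁵] (size 2), [u²] (size 1), [u⁷] (size 2), [u⁴] (size 1), [u⁶] (size 1), [v] (size 2), [u⁵v] (size 2), [u²v] (size 2), [u³v] (size 2).
Class equation: 1 + 2 + 1 + 2 + 1 + 1 + 2 + 2 + 2 + 2 = 16 = |G|. So G has 10 conjugacy classes.

Answer: 10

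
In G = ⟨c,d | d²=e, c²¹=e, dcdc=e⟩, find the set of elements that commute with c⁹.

⟨c⁹⟩ ⊆ C_G(c⁹) since powers of c⁹ commute with c⁹; so |C_G(c⁹)| ≥ |⟨c⁹⟩| = 7.
By orbit–stabilizer, |C_G(c⁹)| = |G| / |conj. class of c⁹| = 42 / 2 = 21.
The 21 elements commuting with c⁹ are {e, c, c², c³, c⁴, c⁵, c⁶, c⁷, c⁸, c⁹, c¹⁰, c¹¹, c¹², c¹³, c¹⁴, c¹⁵, c¹⁶, c¹⁷, c¹⁸, c¹⁹, c²⁰}.

Answer: {e, c, c², c³, c⁴, c⁵, c⁶, c⁷, c⁸, c⁹, c¹⁰, c¹¹, c¹², c¹³, c¹⁴, c¹⁵, c¹⁶, c¹⁷, c¹⁸, c¹⁹, c²⁰}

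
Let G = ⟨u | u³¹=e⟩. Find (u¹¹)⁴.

Compute successive powers of (u¹¹), reducing at each step:
  (u¹¹)²: (u¹¹) · u¹¹ = u²²
  (u¹¹)³: (u²²) · u¹¹ = u²
  (u¹¹)⁴: (u²) · u¹¹ = u¹³

Answer: u¹³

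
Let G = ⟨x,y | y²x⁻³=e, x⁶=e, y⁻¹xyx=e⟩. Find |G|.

Enumerate words in the generators, reducing via the relations: the distinct elements are
  {e, x, y, xy, x², x³, x⁴, x⁵, x²y, y⁻¹, xy⁻¹, x²y⁻¹}.
No further products give new elements, so |G| = 12.

Answer: 12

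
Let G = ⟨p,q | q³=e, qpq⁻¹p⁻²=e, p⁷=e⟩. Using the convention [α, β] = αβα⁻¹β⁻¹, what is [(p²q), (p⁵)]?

[(p²q), (p⁵)] = (p²q)·(p⁵)·(p²q)⁻¹·(p⁵)⁻¹.
  (p²q) · (p⁵) = p⁵q
  (p⁵q) · (p⁶q²) = p³
  (p³) · (p²) = p⁵

Answer: p⁵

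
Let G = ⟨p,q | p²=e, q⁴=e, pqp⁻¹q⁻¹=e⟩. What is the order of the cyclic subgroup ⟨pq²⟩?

|⟨pq²⟩| equals the order of pq². Compute successive powers until reaching e:
  (pq²)¹ = pq², (pq²)² = e.
The smallest positive k with (pq²)ᵏ = e is 2, so |⟨pq²⟩| = 2.

Answer: 2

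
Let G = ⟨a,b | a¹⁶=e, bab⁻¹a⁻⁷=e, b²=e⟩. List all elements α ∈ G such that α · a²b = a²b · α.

⟨a²b⟩ ⊆ C_G(a²b) since powers of a²b commute with a²b; so |C_G(a²b)| ≥ |⟨a²b⟩| = 2.
By orbit–stabilizer, |C_G(a²b)| = |G| / |conj. class of a²b| = 32 / 8 = 4.
The 4 elements commuting with a²b are {e, a⁸, a²b, a¹⁰b}.

Answer: {e, a⁸, a²b, a¹⁰b}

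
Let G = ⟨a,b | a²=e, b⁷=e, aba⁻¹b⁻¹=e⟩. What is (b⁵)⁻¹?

The order of (b⁵) is 7 (smallest k with (b⁵)ᵏ = e), so (b⁵)⁻¹ = (b⁵)⁶ = b².
Check: (b⁵) · (b²) → (b⁵) · b² = e, giving e as required.

Answer: b²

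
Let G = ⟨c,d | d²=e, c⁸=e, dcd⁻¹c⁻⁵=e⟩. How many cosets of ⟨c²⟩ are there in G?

First find ord(c²) by computing successive powers:
  (c²)¹ = c², (c²)² = c⁴, (c²)³ = c⁶, (c²)⁴ = e.
So |⟨c²⟩| = ord(c²) = 4. With |G| = 16, by Lagrange [G : ⟨c²⟩] = 16/4 = 4.

Answer: 4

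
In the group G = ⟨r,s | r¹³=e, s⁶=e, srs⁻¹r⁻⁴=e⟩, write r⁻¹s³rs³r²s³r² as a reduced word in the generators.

Multiply left to right, reducing at each step:
  (r¹²) · s³ = r¹²s³
  (r¹²s³) · r = r¹¹s³
  (r¹¹s³) · s³ = r¹¹
  (r¹¹) · r² = e
  e · s³ = s³
  (s³) · r² = r¹¹s³

Answer: r¹¹s³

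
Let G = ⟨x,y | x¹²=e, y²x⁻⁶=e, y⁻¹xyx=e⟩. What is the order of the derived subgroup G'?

G' = [G, G] is generated by all commutators. The generator-pair commutators are: [x, y] = x².
The subgroup they normally generate is {e, x², x⁴, x⁶, x⁸, x¹⁰}, of order 6.
Check: |G/G'| = 24/6 = 4 is the order of the abelianisation.

Answer: 6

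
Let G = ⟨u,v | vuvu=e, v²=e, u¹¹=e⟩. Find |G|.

Enumerate words in the generators, reducing via the relations: the distinct elements are
  {e, u, v, uv, u², u³, u⁴, u⁵, u⁶, u⁷, u⁸, u⁹, u²v, u³v, u¹⁰, u⁴v, u⁵v, u⁶v, u⁷v, u⁸v, u⁹v, u¹⁰v}.
No further products give new elements, so |G| = 22.

Answer: 22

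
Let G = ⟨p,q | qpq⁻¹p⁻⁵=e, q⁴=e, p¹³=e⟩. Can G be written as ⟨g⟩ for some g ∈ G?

Every cyclic group is abelian. But p·q = pq while q·p = p⁵q, so p·q ≠ q·p and G is not abelian. Hence G is not cyclic.

Answer: No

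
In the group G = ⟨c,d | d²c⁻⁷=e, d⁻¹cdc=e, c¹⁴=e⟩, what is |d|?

Compute successive powers until reaching e:
  d¹ = d, d² = c⁷, d³ = d⁻¹, d⁴ = e.
The smallest positive k with dᵏ = e is 4.

Answer: 4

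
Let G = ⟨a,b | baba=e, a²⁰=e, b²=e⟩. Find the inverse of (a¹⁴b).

The order of (a¹⁴b) is 2 (smallest k with (a¹⁴b)ᵏ = e), so (a¹⁴b)⁻¹ = (a¹⁴b)¹ = a¹⁴b.
Check: (a¹⁴b) · (a¹⁴b) → (a¹⁴b) · a¹⁴ = b;   b · b = e, giving e as required.

Answer: a¹⁴b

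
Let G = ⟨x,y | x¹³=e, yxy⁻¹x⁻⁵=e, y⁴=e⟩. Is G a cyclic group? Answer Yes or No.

Every cyclic group is abelian. But x·y = xy while y·x = x⁵y, so x·y ≠ y·x and G is not abelian. Hence G is not cyclic.

Answer: No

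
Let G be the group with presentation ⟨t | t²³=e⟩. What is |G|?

G is generated by a single element, so G is cyclic. The relator gives t²³ = e and no smaller power is forced to be e, so the 23 powers {e, t, t², t³, t⁴, t⁵, t⁶, t⁷, t⁸, t⁹, t²², t²¹, t²⁰, t¹², t¹³, t¹¹, t¹⁰, t¹⁴, t¹⁵, t¹⁶, t¹⁷, t¹⁸, t¹⁹} are distinct. Hence |G| = 23.

Answer: 23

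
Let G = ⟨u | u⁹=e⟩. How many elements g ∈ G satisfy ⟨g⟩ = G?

G is cyclic of order 9. An element generates G iff its order is 9, and a cyclic group of order 9 has exactly φ(9) = 6 such elements.

Answer: 6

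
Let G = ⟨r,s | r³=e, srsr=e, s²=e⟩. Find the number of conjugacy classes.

The conjugacy classes (representative and size) are:
  [e] (size 1), [r] (size 2), [rs] (size 3).
Class equation: 1 + 2 + 3 = 6 = |G|. So G has 3 conjugacy classes.

Answer: 3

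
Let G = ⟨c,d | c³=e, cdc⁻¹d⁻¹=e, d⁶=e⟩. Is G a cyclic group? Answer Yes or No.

|G| = 18, but the maximum element order in G is 6 < 18. No single element generates all of G, so G is not cyclic.

Answer: No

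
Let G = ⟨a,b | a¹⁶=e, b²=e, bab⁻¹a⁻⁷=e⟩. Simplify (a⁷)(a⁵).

Compute (a⁷) · (a⁵) by multiplying left to right and reducing via the relations at each step:
  (a⁷) · a⁵ = a¹²

Answer: a¹²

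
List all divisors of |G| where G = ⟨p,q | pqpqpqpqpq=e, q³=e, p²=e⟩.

|G| = 60 = 2² · 3 · 5. By Lagrange's theorem the order of any subgroup divides 60; the divisors of 60 are 1, 2, 3, 4, 5, 6, 10, 12, 15, 20, 30, 60.

Answer: 1, 2, 3, 4, 5, 6, 10, 12, 15, 20, 30, 60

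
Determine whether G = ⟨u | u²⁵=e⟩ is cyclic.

|G| = 25. The element u has order 25 (its powers give 25 distinct elements), so ⟨u⟩ = G and G is cyclic.

Answer: Yes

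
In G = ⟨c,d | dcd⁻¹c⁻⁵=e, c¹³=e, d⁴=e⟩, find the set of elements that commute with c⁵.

⟨c⁵⟩ ⊆ C_G(c⁵) since powers of c⁵ commute with c⁵; so |C_G(c⁵)| ≥ |⟨c⁵⟩| = 13.
By orbit–stabilizer, |C_G(c⁵)| = |G| / |conj. class of c⁵| = 52 / 4 = 13.
The 13 elements commuting with c⁵ are {e, c, c², c³, c⁴, c⁵, c⁶, c⁷, c⁸, c⁹, c¹⁰, c¹¹, c¹²}.

Answer: {e, c, c², c³, c⁴, c⁵, c⁶, c⁷, c⁸, c⁹, c¹⁰, c¹¹, c¹²}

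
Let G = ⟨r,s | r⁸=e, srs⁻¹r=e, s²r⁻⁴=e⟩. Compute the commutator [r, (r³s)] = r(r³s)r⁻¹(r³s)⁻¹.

[r, (r³s)] = r·(r³s)·r⁻¹·(r³s)⁻¹.
  r · (r³s) = s⁻¹
  (s⁻¹) · (r⁷) = rs⁻¹
  (rs⁻¹) · (r³s⁻¹) = r²

Answer: r²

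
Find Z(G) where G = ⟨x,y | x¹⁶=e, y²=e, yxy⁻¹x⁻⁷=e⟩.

An element z ∈ Z(G) iff z commutes with every generator.
For example x⁸ is central: (x⁸)·x = x⁹ = x·(x⁸); (x⁸)·y = x⁸y = y·(x⁸).
Whereas x ∉ Z(G) since x·y = xy ≠ x⁷y = y·x.
Checking each of the 32 elements this way gives Z(G) = {e, x⁸}, of order 2.

Answer: {e, x⁸}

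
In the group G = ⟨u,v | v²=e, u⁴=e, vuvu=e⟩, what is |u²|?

Compute successive powers until reaching e:
  (u²)¹ = u², (u²)² = e.
The smallest positive k with (u²)ᵏ = e is 2.

Answer: 2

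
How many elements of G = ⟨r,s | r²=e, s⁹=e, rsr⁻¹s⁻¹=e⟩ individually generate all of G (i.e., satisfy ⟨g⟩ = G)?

G is cyclic of order 18. An element generates G iff its order is 18, and a cyclic group of order 18 has exactly φ(18) = 6 such elements.

Answer: 6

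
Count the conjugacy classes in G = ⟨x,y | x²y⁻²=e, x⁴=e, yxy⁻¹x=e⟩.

The conjugacy classes (representative and size) are:
  [e] (size 1), [x³] (size 2), [x²] (size 1), [y⁻¹] (size 2), [xy] (size 2).
Class equation: 1 + 2 + 1 + 2 + 2 = 8 = |G|. So G has 5 conjugacy classes.

Answer: 5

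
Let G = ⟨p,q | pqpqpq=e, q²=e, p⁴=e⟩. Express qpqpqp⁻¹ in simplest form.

Multiply left to right, reducing at each step:
  q · p = qp
  (qp) · q = p³qp³
  (p³qp³) · p = p³q
  (p³q) · q = p³
  (p³) · p⁻¹ = p²

Answer: p²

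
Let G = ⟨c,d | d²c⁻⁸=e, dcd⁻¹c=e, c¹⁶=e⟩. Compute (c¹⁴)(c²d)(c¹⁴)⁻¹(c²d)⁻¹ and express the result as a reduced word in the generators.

[(c¹⁴), (c²d)] = (c¹⁴)·(c²d)·(c¹⁴)⁻¹·(c²d)⁻¹.
  (c¹⁴) · (c²d) = d
  d · (c²) = c⁶d⁻¹
  (c⁶d⁻¹) · (c²d⁻¹) = c¹²

Answer: c¹²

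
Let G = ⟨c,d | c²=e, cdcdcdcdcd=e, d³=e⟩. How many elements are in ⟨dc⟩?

|⟨dc⟩| equals the order of dc. Compute successive powers until reaching e:
  (dc)¹ = dc, (dc)² = dcdc, (dc)³ = cd²cd², (dc)⁴ = cd², (dc)⁵ = e.
The smallest positive k with (dc)ᵏ = e is 5, so |⟨dc⟩| = 5.

Answer: 5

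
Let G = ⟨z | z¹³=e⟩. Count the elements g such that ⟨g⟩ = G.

G is cyclic of order 13. An element generates G iff its order is 13, and a cyclic group of order 13 has exactly φ(13) = 12 such elements.

Answer: 12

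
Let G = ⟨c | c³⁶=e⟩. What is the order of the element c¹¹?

Compute successive powers until reaching e:
  (c¹¹)¹ = c¹¹, (c¹¹)² = c²², (c¹¹)³ = c³³, (c¹¹)⁴ = c⁸, (c¹¹)⁵ = c¹⁹, (c¹¹)⁶ = c³⁰, (c¹¹)⁷ = c⁵, (c¹¹)⁸ = c¹⁶, (c¹¹)⁹ = c²⁷, (c¹¹)¹⁰ = c², (c¹¹)¹¹ = c¹³, (c¹¹)¹² = c²⁴, (c¹¹)¹³ = c³⁵, (c¹¹)¹⁴ = c¹⁰, (c¹¹)¹⁵ = c²¹, (c¹¹)¹⁶ = c³², (c¹¹)¹⁷ = c⁷, (c¹¹)¹⁸ = c¹⁸, (c¹¹)¹⁹ = c²⁹, (c¹¹)²⁰ = c⁴, (c¹¹)²¹ = c¹⁵, (c¹¹)²² = c²⁶, (c¹¹)²³ = c, (c¹¹)²⁴ = c¹², (c¹¹)²⁵ = c²³, (c¹¹)²⁶ = c³⁴, (c¹¹)²⁷ = c⁹, (c¹¹)²⁸ = c²⁰, (c¹¹)²⁹ = c³¹, (c¹¹)³⁰ = c⁶, (c¹¹)³¹ = c¹⁷, (c¹¹)³² = c²⁸, (c¹¹)³³ = c³, (c¹¹)³⁴ = c¹⁴, (c¹¹)³⁵ = c²⁵, (c¹¹)³⁶ = e.
The smallest positive k with (c¹¹)ᵏ = e is 36.

Answer: 36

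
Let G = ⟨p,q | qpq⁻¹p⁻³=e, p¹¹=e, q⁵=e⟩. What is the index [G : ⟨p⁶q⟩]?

First find ord(p⁶q) by computing successive powers:
  (p⁶q)¹ = p⁶q, (p⁶q)² = p²q², (p⁶q)³ = pq³, (p⁶q)⁴ = p⁹q⁴, (p⁶q)⁵ = e.
So |⟨p⁶q⟩| = ord(p⁶q) = 5. With |G| = 55, by Lagrange [G : ⟨p⁶q⟩] = 55/5 = 11.

Answer: 11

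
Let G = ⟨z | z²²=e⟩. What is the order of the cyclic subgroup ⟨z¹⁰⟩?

|⟨z¹⁰⟩| equals the order of z¹⁰. Compute successive powers until reaching e:
  (z¹⁰)¹ = z¹⁰, (z¹⁰)² = z²⁰, (z¹⁰)³ = z⁸, (z¹⁰)⁴ = z¹⁸, (z¹⁰)⁵ = z⁶, (z¹⁰)⁶ = z¹⁶, (z¹⁰)⁷ = z⁴, (z¹⁰)⁸ = z¹⁴, (z¹⁰)⁹ = z², (z¹⁰)¹⁰ = z¹², (z¹⁰)¹¹ = e.
The smallest positive k with (z¹⁰)ᵏ = e is 11, so |⟨z¹⁰⟩| = 11.

Answer: 11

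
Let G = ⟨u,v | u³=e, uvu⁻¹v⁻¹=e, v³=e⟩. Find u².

Compute successive powers of u, reducing at each step:
  u²: u · u = u²

Answer: u²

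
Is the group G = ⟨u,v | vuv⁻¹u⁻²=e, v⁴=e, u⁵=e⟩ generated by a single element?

Every cyclic group is abelian. But u·v = uv while v·u = u²v, so u·v ≠ v·u and G is not abelian. Hence G is not cyclic.

Answer: No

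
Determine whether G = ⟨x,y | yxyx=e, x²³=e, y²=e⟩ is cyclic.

Every cyclic group is abelian. But x·y = xy while y·x = x²²y, so x·y ≠ y·x and G is not abelian. Hence G is not cyclic.

Answer: No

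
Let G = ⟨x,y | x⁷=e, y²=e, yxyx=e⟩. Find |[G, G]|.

G' = [G, G] is generated by all commutators. The generator-pair commutators are: [x, y] = x².
The subgroup they normally generate is {e, x, x², x³, x⁴, x⁵, x⁶}, of order 7.
Check: |G/G'| = 14/7 = 2 is the order of the abelianisation.

Answer: 7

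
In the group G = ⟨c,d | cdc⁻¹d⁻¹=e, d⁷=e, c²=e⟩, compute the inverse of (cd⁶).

The order of (cd⁶) is 14 (smallest k with (cd⁶)ᵏ = e), so (cd⁶)⁻¹ = (cd⁶)¹³ = cd.
Check: (cd⁶) · (cd) → (cd⁶) · c = d⁶;   (d⁶) · d = e, giving e as required.

Answer: cd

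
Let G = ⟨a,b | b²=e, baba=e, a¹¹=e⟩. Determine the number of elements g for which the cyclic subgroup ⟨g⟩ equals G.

⟨g⟩ = G would require ord(g) = |G| = 22, but the maximum element order in G is 11 < 22. So G is not cyclic and no single element generates it: the count is 0.

Answer: 0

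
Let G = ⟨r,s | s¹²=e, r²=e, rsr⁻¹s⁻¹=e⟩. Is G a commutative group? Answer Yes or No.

Each pair of generators commutes: r·s = rs = s·r. Since the generators pairwise commute, every element of G commutes with every other, so G is abelian.

Answer: Yes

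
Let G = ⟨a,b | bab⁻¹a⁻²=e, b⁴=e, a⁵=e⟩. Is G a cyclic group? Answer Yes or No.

Every cyclic group is abelian. But a·b = ab while b·a = a²b, so a·b ≠ b·a and G is not abelian. Hence G is not cyclic.

Answer: No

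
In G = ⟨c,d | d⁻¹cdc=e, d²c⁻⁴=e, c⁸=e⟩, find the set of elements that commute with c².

⟨c²⟩ ⊆ C_G(c²) since powers of c² commute with c²; so |C_G(c²)| ≥ |⟨c²⟩| = 4.
By orbit–stabilizer, |C_G(c²)| = |G| / |conj. class of c²| = 16 / 2 = 8.
The 8 elements commuting with c² are {e, c, c², c³, c⁴, c⁵, c⁶, c⁷}.

Answer: {e, c, c², c³, c⁴, c⁵, c⁶, c⁷}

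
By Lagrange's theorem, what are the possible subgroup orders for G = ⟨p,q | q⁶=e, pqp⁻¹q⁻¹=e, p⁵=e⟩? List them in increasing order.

|G| = 30 = 2 · 3 · 5. By Lagrange's theorem the order of any subgroup divides 30; the divisors of 30 are 1, 2, 3, 5, 6, 10, 15, 30.

Answer: 1, 2, 3, 5, 6, 10, 15, 30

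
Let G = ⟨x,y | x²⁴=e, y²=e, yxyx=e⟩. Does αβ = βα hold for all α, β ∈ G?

x·y = xy but y·x = x²³y, so x·y ≠ y·x and G is not abelian.

Answer: No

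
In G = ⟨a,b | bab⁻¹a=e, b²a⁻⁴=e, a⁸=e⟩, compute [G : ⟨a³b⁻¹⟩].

First find ord(a³b⁻¹) by computing successive powers:
  (a³b⁻¹)¹ = a³b⁻¹, (a³b⁻¹)² = a⁴, (a³b⁻¹)³ = a³b, (a³b⁻¹)⁴ = e.
So |⟨a³b⁻¹⟩| = ord(a³b⁻¹) = 4. With |G| = 16, by Lagrange [G : ⟨a³b⁻¹⟩] = 16/4 = 4.

Answer: 4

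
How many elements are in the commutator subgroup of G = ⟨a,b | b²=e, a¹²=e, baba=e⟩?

G' = [G, G] is generated by all commutators. The generator-pair commutators are: [a, b] = a².
The subgroup they normally generate is {e, a², a⁴, a⁶, a⁸, a¹⁰}, of order 6.
Check: |G/G'| = 24/6 = 4 is the order of the abelianisation.

Answer: 6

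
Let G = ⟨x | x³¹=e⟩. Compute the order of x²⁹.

Compute successive powers until reaching e:
  (x²⁹)¹ = x²⁹, (x²⁹)² = x²⁷, (x²⁹)³ = x²⁵, (x²⁹)⁴ = x²³, (x²⁹)⁵ = x²¹, (x²⁹)⁶ = x¹⁹, (x²⁹)⁷ = x¹⁷, (x²⁹)⁸ = x¹⁵, (x²⁹)⁹ = x¹³, (x²⁹)¹⁰ = x¹¹, (x²⁹)¹¹ = x⁹, (x²⁹)¹² = x⁷, (x²⁹)¹³ = x⁵, (x²⁹)¹⁴ = x³, (x²⁹)¹⁵ = x, (x²⁹)¹⁶ = x³⁰, (x²⁹)¹⁷ = x²⁸, (x²⁹)¹⁸ = x²⁶, (x²⁹)¹⁹ = x²⁴, (x²⁹)²⁰ = x²², (x²⁹)²¹ = x²⁰, (x²⁹)²² = x¹⁸, (x²⁹)²³ = x¹⁶, (x²⁹)²⁴ = x¹⁴, (x²⁹)²⁵ = x¹², (x²⁹)²⁶ = x¹⁰, (x²⁹)²⁷ = x⁸, (x²⁹)²⁸ = x⁶, (x²⁹)²⁹ = x⁴, (x²⁹)³⁰ = x², (x²⁹)³¹ = e.
The smallest positive k with (x²⁹)ᵏ = e is 31.

Answer: 31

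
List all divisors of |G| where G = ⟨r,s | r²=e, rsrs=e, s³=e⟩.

|G| = 6 = 2 · 3. By Lagrange's theorem the order of any subgroup divides 6; the divisors of 6 are 1, 2, 3, 6.

Answer: 1, 2, 3, 6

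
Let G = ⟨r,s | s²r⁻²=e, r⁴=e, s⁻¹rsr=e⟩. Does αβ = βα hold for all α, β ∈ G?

r·s = rs but s·r = rs⁻¹, so r·s ≠ s·r and G is not abelian.

Answer: No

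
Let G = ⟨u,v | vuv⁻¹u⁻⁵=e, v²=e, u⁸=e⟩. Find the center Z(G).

An element z ∈ Z(G) iff z commutes with every generator.
For example u² is central: (u²)·u = u³ = u·(u²); (u²)·v = u²v = v·(u²).
Whereas u ∉ Z(G) since u·v = uv ≠ u⁵v = v·u.
Checking each of the 16 elements this way gives Z(G) = {e, u², u⁴, u⁶}, of order 4.

Answer: {e, u², u⁴, u⁶}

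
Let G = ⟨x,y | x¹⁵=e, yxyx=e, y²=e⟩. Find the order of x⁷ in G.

Compute successive powers until reaching e:
  (x⁷)¹ = x⁷, (x⁷)² = x¹⁴, (x⁷)³ = x⁶, (x⁷)⁴ = x¹³, (x⁷)⁵ = x⁵, (x⁷)⁶ = x¹², (x⁷)⁷ = x⁴, (x⁷)⁸ = x¹¹, (x⁷)⁹ = x³, (x⁷)¹⁰ = x¹⁰, (x⁷)¹¹ = x², (x⁷)¹² = x⁹, (x⁷)¹³ = x, (x⁷)¹⁴ = x⁸, (x⁷)¹⁵ = e.
The smallest positive k with (x⁷)ᵏ = e is 15.

Answer: 15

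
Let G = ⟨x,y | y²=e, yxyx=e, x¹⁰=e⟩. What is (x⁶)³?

Compute successive powers of (x⁶), reducing at each step:
  (x⁶)²: (x⁶) · x⁶ = x²
  (x⁶)³: (x²) · x⁶ = x⁸

Answer: x⁸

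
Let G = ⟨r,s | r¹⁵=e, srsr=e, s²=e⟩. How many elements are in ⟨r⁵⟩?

|⟨r⁵⟩| equals the order of r⁵. Compute successive powers until reaching e:
  (r⁵)¹ = r⁵, (r⁵)² = r¹⁰, (r⁵)³ = e.
The smallest positive k with (r⁵)ᵏ = e is 3, so |⟨r⁵⟩| = 3.

Answer: 3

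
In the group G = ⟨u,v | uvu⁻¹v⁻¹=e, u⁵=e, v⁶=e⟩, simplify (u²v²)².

Compute successive powers of (u²v²), reducing at each step:
  (u²v²)²: (u²v²) · u² = u⁴v²;   (u⁴v²) · v² = u⁴v⁴

Answer: u⁴v⁴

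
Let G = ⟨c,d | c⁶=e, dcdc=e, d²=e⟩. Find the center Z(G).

An element z ∈ Z(G) iff z commutes with every generator.
For example c³ is central: (c³)·c = c⁴ = c·(c³); (c³)·d = c³d = d·(c³).
Whereas c ∉ Z(G) since c·d = cd ≠ c⁵d = d·c.
Checking each of the 12 elements this way gives Z(G) = {e, c³}, of order 2.

Answer: {e, c³}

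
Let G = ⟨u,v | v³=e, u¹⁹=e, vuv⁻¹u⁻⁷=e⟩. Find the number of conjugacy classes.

The conjugacy classes (representative and size) are:
  [e] (size 1), [u¹¹] (size 3), [u¹⁴] (size 3), [u⁶] (size 3), [u¹⁷] (size 3), [u¹²] (size 3), [u¹⁰] (size 3), [u²v] (size 19), [u¹⁸v²] (size 19).
Class equation: 1 + 3 + 3 + 3 + 3 + 3 + 3 + 19 + 19 = 57 = |G|. So G has 9 conjugacy classes.

Answer: 9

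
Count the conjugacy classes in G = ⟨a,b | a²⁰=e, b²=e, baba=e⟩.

The conjugacy classes (representative and size) are:
  [e] (size 1), [a] (size 2), [a¹⁸] (size 2), [a³] (size 2), [a⁴] (size 2), [a¹⁵] (size 2), [a¹⁴] (size 2), [a⁷] (size 2), [a¹²] (size 2), [a¹¹] (size 2), [a¹⁰] (size 1), [a¹⁸b] (size 10), [a⁵b] (size 10).
Class equation: 1 + 2 + 2 + 2 + 2 + 2 + 2 + 2 + 2 + 2 + 1 + 10 + 10 = 40 = |G|. So G has 13 conjugacy classes.

Answer: 13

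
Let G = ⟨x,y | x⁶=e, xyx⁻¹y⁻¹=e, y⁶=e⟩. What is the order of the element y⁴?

Compute successive powers until reaching e:
  (y⁴)¹ = y⁴, (y⁴)² = y², (y⁴)³ = e.
The smallest positive k with (y⁴)ᵏ = e is 3.

Answer: 3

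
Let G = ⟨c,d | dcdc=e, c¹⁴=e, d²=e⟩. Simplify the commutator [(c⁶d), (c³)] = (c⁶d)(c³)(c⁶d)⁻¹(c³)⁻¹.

[(c⁶d), (c³)] = (c⁶d)·(c³)·(c⁶d)⁻¹·(c³)⁻¹.
  (c⁶d) · (c³) = c³d
  (c³d) · (c⁶d) = c¹¹
  (c¹¹) · (c¹¹) = c⁸

Answer: c⁸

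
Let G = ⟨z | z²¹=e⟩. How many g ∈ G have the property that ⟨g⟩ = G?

G is cyclic of order 21. An element generates G iff its order is 21, and a cyclic group of order 21 has exactly φ(21) = 12 such elements.

Answer: 12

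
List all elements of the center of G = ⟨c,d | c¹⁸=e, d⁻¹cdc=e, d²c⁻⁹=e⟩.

An element z ∈ Z(G) iff z commutes with every generator.
For example c⁹ is central: (c⁹)·c = c¹⁰ = c·(c⁹); (c⁹)·d = d⁻¹ = d·(c⁹).
Whereas c ∉ Z(G) since c·d = cd ≠ c⁸d⁻¹ = d·c.
Checking each of the 36 elements this way gives Z(G) = {e, c⁹}, of order 2.

Answer: {e, c⁹}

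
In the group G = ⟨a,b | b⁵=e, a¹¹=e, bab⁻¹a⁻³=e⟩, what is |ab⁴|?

Compute successive powers until reaching e:
  (ab⁴)¹ = ab⁴, (ab⁴)² = a⁵b³, (ab⁴)³ = a¹⁰b², (ab⁴)⁴ = a⁸b, (ab⁴)⁵ = e.
The smallest positive k with (ab⁴)ᵏ = e is 5.

Answer: 5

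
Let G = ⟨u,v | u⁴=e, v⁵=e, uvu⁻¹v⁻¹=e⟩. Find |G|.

Enumerate words in the generators, reducing via the relations: the distinct elements are
  {e, u, v, uv, u², u³, v², v³, v⁴, uv², uv³, uv⁴, u²v, u³v, u²v², u²v³, u²v⁴, u³v², u³v³, u³v⁴}.
No further products give new elements, so |G| = 20.

Answer: 20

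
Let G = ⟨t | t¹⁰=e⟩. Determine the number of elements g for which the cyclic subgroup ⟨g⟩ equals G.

G is cyclic of order 10. An element generates G iff its order is 10, and a cyclic group of order 10 has exactly φ(10) = 4 such elements.

Answer: 4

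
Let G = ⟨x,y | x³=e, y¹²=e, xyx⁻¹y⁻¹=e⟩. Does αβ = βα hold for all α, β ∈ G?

Each pair of generators commutes: x·y = xy = y·x. Since the generators pairwise commute, every element of G commutes with every other, so G is abelian.

Answer: Yes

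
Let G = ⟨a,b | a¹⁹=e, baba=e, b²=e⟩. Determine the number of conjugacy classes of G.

The conjugacy classes (representative and size) are:
  [e] (size 1), [a¹⁸] (size 2), [a²] (size 2), [a¹⁶] (size 2), [a⁴] (size 2), [a¹⁴] (size 2), [a¹³] (size 2), [a¹²] (size 2), [a⁸] (size 2), [a⁹] (size 2), [b] (size 19).
Class equation: 1 + 2 + 2 + 2 + 2 + 2 + 2 + 2 + 2 + 2 + 19 = 38 = |G|. So G has 11 conjugacy classes.

Answer: 11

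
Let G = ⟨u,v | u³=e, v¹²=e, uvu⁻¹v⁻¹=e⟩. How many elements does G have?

Enumerate words in the generators, reducing via the relations: the distinct elements are
  {e, u, v, uv, u², v², v³, v⁴, v⁵, v⁶, v⁷, v⁸, v⁹, uv², uv³, uv⁴, uv⁵, uv⁶, uv⁷, uv⁸, uv⁹, u²v, v¹¹, v¹⁰, uv¹¹, uv¹⁰, u²v², u²v³, u²v⁴, u²v⁵, u²v⁶, u²v⁷, u²v⁸, u²v⁹, u²v¹¹, u²v¹⁰}.
No further products give new elements, so |G| = 36.

Answer: 36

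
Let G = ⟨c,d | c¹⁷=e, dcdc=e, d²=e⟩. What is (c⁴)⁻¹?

The order of (c⁴) is 17 (smallest k with (c⁴)ᵏ = e), so (c⁴)⁻¹ = (c⁴)¹⁶ = c¹³.
Check: (c⁴) · (c¹³) → (c⁴) · c¹³ = e, giving e as required.

Answer: c¹³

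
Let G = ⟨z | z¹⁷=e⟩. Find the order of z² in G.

Compute successive powers until reaching e:
  (z²)¹ = z², (z²)² = z⁴, (z²)³ = z⁶, (z²)⁴ = z⁸, (z²)⁵ = z¹⁰, (z²)⁶ = z¹², (z²)⁷ = z¹⁴, (z²)⁸ = z¹⁶, (z²)⁹ = z, (z²)¹⁰ = z³, (z²)¹¹ = z⁵, (z²)¹² = z⁷, (z²)¹³ = z⁹, (z²)¹⁴ = z¹¹, (z²)¹⁵ = z¹³, (z²)¹⁶ = z¹⁵, (z²)¹⁷ = e.
The smallest positive k with (z²)ᵏ = e is 17.

Answer: 17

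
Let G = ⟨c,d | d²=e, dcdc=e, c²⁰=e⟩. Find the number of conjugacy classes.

The conjugacy classes (representative and size) are:
  [e] (size 1), [c] (size 2), [c¹⁸] (size 2), [c³] (size 2), [c⁴] (size 2), [c¹⁵] (size 2), [c¹⁴] (size 2), [c⁷] (size 2), [c¹²] (size 2), [c¹¹] (size 2), [c¹⁰] (size 1), [c¹⁸d] (size 10), [c⁵d] (size 10).
Class equation: 1 + 2 + 2 + 2 + 2 + 2 + 2 + 2 + 2 + 2 + 1 + 10 + 10 = 40 = |G|. So G has 13 conjugacy classes.

Answer: 13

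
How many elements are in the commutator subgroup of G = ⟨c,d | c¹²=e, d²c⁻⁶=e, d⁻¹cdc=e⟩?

G' = [G, G] is generated by all commutators. The generator-pair commutators are: [c, d] = c².
The subgroup they normally generate is {e, c², c⁴, c⁶, c⁸, c¹⁰}, of order 6.
Check: |G/G'| = 24/6 = 4 is the order of the abelianisation.

Answer: 6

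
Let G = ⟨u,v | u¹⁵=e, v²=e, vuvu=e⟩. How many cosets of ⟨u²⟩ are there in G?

First find ord(u²) by computing successive powers:
  (u²)¹ = u², (u²)² = u⁴, (u²)³ = u⁶, (u²)⁴ = u⁸, (u²)⁵ = u¹⁰, (u²)⁶ = u¹², (u²)⁷ = u¹⁴, (u²)⁸ = u, (u²)⁹ = u³, (u²)¹⁰ = u⁵, (u²)¹¹ = u⁷, (u²)¹² = u⁹, (u²)¹³ = u¹¹, (u²)¹⁴ = u¹³, (u²)¹⁵ = e.
So |⟨u²⟩| = ord(u²) = 15. With |G| = 30, by Lagrange [G : ⟨u²⟩] = 30/15 = 2.

Answer: 2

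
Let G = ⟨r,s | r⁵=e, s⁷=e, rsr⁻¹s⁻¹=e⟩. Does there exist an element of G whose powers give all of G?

|G| = 35. The element rs has order 35 (its powers give 35 distinct elements), so ⟨rs⟩ = G and G is cyclic.

Answer: Yes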